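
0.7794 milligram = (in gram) 0.0007794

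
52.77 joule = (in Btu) 0.05002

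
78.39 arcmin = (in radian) 0.0228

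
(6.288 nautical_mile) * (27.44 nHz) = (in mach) 9.385e-07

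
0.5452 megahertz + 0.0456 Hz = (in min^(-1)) 3.271e+07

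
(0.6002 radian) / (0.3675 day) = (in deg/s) 0.001083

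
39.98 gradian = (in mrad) 628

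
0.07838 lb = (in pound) 0.07838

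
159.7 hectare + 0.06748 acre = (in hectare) 159.7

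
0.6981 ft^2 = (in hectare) 6.486e-06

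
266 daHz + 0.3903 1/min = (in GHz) 2.66e-06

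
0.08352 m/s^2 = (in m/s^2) 0.08352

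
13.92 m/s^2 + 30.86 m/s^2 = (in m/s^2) 44.78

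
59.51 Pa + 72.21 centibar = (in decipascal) 7.227e+05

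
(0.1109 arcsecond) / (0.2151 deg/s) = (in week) 2.368e-10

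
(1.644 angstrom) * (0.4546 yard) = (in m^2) 6.834e-11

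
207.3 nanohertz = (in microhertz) 0.2073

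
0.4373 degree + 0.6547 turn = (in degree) 236.1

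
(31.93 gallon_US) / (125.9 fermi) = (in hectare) 9.6e+07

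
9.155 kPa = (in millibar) 91.55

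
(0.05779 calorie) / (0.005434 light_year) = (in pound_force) 1.057e-15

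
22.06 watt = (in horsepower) 0.02958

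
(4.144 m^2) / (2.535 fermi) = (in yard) 1.788e+15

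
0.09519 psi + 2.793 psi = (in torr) 149.4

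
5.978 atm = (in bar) 6.057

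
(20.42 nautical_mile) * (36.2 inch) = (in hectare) 3.477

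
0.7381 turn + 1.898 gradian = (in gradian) 297.1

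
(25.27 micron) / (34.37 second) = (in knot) 1.429e-06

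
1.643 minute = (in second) 98.58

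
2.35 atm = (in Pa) 2.381e+05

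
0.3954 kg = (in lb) 0.8717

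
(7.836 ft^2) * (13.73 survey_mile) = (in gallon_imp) 3.538e+06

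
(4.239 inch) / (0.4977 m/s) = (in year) 6.86e-09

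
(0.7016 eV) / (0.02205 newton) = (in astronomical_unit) 3.408e-29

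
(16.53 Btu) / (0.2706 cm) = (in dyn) 6.445e+11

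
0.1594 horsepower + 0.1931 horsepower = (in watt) 262.9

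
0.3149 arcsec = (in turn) 2.43e-07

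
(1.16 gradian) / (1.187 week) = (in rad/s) 2.538e-08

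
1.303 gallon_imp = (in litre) 5.924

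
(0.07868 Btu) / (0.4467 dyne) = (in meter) 1.858e+07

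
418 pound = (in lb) 418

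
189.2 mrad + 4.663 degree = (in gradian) 17.23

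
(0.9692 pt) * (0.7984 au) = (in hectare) 4084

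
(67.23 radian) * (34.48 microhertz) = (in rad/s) 0.002318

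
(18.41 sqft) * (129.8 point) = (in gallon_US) 20.69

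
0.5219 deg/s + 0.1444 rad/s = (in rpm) 1.466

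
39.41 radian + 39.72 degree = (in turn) 6.383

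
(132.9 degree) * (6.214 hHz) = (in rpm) 1.376e+04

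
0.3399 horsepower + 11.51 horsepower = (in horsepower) 11.85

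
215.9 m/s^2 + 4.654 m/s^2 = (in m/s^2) 220.6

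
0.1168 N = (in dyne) 1.168e+04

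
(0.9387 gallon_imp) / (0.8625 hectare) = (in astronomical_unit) 3.307e-18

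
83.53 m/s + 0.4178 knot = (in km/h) 301.5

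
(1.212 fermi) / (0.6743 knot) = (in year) 1.108e-22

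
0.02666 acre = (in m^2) 107.9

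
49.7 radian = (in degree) 2848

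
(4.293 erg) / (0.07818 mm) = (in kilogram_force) 0.0005599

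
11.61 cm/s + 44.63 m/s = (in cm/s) 4475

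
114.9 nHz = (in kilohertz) 1.149e-10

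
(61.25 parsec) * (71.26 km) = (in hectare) 1.347e+19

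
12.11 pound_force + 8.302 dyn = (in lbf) 12.11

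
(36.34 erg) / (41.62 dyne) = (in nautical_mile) 4.715e-06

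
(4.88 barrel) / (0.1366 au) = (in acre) 9.382e-15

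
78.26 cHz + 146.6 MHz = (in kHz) 1.466e+05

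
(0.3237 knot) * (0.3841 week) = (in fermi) 3.868e+19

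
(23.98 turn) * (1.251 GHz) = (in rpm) 1.8e+12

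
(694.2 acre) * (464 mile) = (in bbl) 1.319e+13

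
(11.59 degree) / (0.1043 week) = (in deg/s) 0.0001837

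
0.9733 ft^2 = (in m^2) 0.09042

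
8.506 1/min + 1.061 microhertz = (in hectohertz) 0.001418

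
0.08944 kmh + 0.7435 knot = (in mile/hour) 0.9112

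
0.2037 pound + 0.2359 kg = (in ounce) 11.58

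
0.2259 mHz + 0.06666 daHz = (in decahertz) 0.06668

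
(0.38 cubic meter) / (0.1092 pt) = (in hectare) 0.9864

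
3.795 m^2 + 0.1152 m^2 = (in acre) 0.0009662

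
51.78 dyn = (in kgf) 5.28e-05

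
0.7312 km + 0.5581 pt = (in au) 4.888e-09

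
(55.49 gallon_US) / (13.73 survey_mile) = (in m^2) 9.506e-06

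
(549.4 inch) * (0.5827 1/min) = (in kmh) 0.4879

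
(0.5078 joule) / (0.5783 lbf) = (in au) 1.32e-12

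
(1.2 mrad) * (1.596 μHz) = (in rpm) 1.829e-08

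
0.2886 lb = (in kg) 0.1309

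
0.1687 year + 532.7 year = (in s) 1.68e+10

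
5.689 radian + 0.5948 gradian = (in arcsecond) 1.175e+06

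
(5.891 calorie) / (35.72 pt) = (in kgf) 199.5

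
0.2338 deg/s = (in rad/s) 0.004081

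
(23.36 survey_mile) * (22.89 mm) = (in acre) 0.2126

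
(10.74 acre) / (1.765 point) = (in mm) 6.98e+10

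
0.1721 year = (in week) 8.974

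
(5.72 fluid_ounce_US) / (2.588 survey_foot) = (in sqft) 0.002308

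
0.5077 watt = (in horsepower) 0.0006808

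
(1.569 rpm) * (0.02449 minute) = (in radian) 0.2414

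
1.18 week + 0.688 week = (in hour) 313.8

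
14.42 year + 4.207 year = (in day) 6799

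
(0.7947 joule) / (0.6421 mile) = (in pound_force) 0.0001729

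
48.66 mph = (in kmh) 78.31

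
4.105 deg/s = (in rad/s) 0.07165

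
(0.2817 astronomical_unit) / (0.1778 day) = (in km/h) 9.876e+06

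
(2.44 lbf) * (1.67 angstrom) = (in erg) 0.01813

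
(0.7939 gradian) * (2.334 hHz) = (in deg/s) 166.8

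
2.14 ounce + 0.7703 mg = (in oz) 2.14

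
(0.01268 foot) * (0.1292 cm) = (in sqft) 5.375e-05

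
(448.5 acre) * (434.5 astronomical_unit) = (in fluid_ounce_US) 3.989e+24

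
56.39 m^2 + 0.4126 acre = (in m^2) 1726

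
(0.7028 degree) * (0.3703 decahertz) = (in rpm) 0.4337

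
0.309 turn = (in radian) 1.942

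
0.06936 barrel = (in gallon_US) 2.913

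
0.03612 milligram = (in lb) 7.963e-08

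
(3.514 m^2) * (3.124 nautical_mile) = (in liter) 2.033e+07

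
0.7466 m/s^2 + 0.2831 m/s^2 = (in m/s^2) 1.03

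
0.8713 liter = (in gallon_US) 0.2302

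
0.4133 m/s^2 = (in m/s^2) 0.4133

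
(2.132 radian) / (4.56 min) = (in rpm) 0.07441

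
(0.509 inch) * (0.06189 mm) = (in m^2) 8.002e-07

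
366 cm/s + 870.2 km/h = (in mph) 548.9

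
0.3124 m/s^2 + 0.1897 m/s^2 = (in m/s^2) 0.5021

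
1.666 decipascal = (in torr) 0.00125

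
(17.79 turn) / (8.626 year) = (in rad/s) 4.109e-07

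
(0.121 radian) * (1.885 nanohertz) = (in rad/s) 2.281e-10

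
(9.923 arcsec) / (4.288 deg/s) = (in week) 1.063e-09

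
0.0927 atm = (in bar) 0.09393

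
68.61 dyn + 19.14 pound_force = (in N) 85.14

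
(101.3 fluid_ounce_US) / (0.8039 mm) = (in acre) 0.0009209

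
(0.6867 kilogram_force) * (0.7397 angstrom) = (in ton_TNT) 1.191e-19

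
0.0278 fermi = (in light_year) 2.938e-33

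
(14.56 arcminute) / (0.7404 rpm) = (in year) 1.732e-09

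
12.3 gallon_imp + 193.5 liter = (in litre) 249.4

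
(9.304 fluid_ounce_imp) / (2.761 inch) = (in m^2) 0.00377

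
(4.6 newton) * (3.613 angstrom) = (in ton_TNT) 3.972e-19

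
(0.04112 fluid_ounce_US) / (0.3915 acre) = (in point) 2.176e-06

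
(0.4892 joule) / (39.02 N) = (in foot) 0.04113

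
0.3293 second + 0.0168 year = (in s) 5.298e+05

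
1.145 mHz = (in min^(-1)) 0.0687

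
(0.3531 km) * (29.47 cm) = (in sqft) 1120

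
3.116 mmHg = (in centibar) 0.4154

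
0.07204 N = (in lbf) 0.0162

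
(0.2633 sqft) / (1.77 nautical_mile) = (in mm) 0.007462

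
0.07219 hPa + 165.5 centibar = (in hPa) 1655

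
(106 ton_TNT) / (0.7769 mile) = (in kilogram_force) 3.617e+07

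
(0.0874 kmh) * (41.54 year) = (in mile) 1.976e+04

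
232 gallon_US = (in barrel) 5.524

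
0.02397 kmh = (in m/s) 0.006658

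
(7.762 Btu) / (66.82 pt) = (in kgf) 3.543e+04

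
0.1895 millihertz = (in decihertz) 0.001895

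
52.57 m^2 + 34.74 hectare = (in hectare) 34.75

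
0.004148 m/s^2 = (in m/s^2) 0.004148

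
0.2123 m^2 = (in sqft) 2.285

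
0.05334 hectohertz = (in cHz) 533.4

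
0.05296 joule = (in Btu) 5.02e-05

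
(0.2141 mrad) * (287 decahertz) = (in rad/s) 0.6145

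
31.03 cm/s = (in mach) 0.0009113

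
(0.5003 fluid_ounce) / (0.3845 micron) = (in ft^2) 414.2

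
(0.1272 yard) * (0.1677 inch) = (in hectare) 4.954e-08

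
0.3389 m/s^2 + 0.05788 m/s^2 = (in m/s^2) 0.3968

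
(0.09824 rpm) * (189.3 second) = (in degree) 111.6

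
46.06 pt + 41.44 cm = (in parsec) 1.396e-17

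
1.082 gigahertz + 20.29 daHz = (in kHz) 1.082e+06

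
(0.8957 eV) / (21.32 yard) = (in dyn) 7.361e-16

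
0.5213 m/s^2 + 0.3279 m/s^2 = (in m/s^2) 0.8492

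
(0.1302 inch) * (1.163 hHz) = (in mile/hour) 0.8604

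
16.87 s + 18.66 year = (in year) 18.66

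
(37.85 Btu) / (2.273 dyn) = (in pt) 4.98e+12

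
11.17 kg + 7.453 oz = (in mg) 1.138e+07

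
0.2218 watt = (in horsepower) 0.0002974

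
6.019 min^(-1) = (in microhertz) 1.003e+05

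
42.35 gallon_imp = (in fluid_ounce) 6510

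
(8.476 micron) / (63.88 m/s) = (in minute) 2.211e-09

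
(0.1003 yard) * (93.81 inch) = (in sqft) 2.352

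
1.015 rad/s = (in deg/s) 58.16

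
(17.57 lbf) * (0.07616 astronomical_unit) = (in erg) 8.905e+18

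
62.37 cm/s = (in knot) 1.212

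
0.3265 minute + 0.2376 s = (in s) 19.83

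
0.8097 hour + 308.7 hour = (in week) 1.842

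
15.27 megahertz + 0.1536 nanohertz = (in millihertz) 1.527e+10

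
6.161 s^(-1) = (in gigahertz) 6.161e-09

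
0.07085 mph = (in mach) 9.302e-05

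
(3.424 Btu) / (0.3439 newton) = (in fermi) 1.05e+19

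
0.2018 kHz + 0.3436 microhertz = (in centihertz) 2.018e+04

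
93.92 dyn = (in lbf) 0.0002111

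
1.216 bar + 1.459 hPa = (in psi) 17.66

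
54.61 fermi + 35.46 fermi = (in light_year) 9.52e-30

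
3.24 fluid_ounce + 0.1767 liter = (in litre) 0.2725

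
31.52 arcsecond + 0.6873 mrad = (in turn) 0.0001337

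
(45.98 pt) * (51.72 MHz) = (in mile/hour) 1.877e+06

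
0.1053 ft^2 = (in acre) 2.417e-06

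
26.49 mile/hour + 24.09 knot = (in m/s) 24.24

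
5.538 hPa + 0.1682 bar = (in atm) 0.1715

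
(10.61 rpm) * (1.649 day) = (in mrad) 1.583e+08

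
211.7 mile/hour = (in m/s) 94.64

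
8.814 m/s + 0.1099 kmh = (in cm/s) 884.5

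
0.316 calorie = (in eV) 8.252e+18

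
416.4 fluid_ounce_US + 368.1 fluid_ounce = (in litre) 23.2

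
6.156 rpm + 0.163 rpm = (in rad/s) 0.6617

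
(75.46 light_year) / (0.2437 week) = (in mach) 1.423e+10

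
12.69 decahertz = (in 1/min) 7614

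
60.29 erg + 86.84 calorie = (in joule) 363.3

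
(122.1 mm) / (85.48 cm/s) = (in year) 4.529e-09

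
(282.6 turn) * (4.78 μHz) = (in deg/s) 0.4863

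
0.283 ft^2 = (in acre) 6.497e-06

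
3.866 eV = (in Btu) 5.871e-22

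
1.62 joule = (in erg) 1.62e+07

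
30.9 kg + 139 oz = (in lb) 76.81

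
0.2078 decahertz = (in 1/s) 2.078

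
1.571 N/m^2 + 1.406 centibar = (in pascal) 1408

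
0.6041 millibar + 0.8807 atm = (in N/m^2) 8.93e+04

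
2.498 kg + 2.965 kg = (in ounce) 192.7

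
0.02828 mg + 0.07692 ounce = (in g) 2.181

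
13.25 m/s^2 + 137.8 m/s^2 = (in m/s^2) 151.1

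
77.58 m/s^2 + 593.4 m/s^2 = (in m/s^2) 671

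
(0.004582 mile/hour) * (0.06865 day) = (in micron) 1.215e+07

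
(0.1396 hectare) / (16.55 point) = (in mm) 2.391e+08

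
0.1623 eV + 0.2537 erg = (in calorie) 6.064e-09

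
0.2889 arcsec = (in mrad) 0.001401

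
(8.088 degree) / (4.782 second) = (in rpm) 0.2819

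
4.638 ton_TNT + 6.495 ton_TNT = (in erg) 4.658e+17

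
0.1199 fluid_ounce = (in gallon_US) 0.0009367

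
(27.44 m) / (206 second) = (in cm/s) 13.32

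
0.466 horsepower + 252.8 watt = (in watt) 600.3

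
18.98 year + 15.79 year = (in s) 1.097e+09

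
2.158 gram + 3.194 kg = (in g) 3196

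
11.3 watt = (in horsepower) 0.01515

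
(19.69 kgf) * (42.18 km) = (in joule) 8.145e+06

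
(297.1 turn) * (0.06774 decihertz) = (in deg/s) 724.5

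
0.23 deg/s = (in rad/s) 0.004014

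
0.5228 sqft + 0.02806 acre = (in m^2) 113.6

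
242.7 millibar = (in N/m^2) 2.427e+04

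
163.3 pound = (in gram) 7.407e+04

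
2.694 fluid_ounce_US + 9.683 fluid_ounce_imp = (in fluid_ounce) 12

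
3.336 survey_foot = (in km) 0.001017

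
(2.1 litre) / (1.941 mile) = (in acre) 1.661e-10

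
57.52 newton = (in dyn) 5.752e+06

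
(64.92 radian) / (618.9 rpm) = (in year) 3.176e-08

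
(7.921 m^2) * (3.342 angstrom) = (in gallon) 6.993e-07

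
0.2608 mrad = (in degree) 0.01494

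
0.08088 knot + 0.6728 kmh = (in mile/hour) 0.5111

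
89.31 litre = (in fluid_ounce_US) 3020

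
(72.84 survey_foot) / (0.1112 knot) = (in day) 0.004492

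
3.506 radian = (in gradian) 223.2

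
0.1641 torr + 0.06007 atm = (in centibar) 6.108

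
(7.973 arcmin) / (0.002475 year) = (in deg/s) 1.703e-06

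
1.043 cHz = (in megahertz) 1.043e-08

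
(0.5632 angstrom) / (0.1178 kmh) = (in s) 1.721e-09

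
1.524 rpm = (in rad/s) 0.1596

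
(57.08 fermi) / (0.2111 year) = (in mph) 1.918e-20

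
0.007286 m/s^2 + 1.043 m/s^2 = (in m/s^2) 1.05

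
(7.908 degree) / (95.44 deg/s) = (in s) 0.08286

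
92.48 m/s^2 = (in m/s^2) 92.48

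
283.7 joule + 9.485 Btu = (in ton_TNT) 2.46e-06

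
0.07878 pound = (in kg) 0.03573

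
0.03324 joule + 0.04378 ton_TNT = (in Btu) 1.736e+05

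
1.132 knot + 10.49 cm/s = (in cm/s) 68.73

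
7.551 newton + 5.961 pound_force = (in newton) 34.07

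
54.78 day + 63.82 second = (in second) 4.733e+06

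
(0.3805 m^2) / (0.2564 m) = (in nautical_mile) 0.0008013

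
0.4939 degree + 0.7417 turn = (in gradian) 297.2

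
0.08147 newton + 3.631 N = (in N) 3.712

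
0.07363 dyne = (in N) 7.363e-07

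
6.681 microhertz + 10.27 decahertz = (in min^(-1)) 6162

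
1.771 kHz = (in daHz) 177.1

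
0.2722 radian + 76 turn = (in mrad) 4.778e+05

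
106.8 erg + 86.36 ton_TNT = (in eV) 2.255e+30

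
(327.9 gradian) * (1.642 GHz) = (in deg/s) 4.846e+11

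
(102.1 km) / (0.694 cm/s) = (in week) 24.33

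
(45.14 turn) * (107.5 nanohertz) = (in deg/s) 0.001747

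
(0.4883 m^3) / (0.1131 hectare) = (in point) 1.224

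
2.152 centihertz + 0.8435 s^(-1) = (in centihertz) 86.5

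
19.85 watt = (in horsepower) 0.02662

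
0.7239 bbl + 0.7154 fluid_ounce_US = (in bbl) 0.724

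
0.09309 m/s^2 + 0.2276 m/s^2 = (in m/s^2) 0.3207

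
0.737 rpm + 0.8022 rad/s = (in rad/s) 0.8794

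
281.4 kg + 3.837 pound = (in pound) 624.2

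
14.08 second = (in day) 0.000163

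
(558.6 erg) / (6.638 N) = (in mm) 0.008415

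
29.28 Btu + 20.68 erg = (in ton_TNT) 7.383e-06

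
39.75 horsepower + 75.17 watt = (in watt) 2.972e+04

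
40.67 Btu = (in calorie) 1.026e+04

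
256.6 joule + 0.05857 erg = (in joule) 256.6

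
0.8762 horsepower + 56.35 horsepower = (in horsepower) 57.23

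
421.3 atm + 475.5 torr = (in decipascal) 4.275e+08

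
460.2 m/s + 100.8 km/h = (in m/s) 488.2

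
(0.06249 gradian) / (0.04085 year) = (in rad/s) 7.62e-10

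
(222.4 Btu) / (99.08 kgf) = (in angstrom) 2.415e+12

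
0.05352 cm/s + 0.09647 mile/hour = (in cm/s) 4.366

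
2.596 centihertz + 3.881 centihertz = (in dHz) 0.6477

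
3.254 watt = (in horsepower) 0.004364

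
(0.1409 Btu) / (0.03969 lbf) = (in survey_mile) 0.5232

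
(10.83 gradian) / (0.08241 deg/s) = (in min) 1.971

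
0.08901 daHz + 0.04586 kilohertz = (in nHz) 4.675e+10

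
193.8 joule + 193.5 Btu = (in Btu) 193.7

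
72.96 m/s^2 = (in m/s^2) 72.96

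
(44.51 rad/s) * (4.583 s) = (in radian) 204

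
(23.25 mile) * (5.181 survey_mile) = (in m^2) 3.12e+08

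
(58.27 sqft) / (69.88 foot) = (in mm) 254.2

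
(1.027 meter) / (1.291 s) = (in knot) 1.546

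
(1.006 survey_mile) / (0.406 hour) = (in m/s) 1.108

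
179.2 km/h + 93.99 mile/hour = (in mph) 205.3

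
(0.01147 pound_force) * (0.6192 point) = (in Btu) 1.056e-08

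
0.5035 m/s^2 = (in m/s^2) 0.5035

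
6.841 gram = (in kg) 0.006841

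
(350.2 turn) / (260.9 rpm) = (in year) 2.554e-06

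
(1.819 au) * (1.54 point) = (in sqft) 1.591e+09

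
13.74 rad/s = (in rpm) 131.2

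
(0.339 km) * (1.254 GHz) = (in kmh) 1.53e+12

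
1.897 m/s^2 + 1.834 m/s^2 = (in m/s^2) 3.731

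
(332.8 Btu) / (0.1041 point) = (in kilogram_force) 9.75e+08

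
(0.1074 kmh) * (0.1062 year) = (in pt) 2.832e+08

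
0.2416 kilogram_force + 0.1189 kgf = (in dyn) 3.535e+05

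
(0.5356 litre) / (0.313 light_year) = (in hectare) 1.809e-23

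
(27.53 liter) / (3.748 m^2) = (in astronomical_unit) 4.91e-14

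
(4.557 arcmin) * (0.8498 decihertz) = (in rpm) 0.001076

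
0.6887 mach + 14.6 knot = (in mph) 541.4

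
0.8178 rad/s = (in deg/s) 46.86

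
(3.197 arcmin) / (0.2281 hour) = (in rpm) 1.081e-05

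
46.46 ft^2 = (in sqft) 46.46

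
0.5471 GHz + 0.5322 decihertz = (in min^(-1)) 3.283e+10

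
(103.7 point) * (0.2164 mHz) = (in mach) 2.325e-08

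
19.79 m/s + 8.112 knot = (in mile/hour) 53.6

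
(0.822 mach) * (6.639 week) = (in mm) 1.124e+12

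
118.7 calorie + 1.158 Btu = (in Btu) 1.629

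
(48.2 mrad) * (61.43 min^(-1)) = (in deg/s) 2.827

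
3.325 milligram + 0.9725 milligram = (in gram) 0.004298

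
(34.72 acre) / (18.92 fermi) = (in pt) 2.105e+22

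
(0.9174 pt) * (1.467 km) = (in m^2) 0.4748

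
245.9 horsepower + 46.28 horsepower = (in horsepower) 292.2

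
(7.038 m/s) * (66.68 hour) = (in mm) 1.689e+09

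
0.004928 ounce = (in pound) 0.000308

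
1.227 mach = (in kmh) 1504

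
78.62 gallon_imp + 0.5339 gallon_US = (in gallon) 94.95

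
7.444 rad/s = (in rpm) 71.08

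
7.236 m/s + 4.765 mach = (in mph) 3646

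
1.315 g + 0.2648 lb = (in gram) 121.4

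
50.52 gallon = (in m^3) 0.1912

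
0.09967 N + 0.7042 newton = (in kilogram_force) 0.08197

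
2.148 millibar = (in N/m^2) 214.8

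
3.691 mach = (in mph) 2811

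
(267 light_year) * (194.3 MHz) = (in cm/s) 4.908e+28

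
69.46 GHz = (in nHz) 6.946e+19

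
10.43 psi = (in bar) 0.7191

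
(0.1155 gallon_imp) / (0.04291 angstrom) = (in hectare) 1.224e+04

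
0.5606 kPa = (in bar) 0.005606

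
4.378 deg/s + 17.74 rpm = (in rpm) 18.47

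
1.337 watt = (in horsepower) 0.001793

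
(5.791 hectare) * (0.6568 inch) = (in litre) 9.661e+05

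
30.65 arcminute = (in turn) 0.001419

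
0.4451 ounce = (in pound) 0.02782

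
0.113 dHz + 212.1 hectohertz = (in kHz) 21.21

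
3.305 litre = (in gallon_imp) 0.727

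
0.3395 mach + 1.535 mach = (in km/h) 2298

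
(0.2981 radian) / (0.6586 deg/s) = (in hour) 0.007204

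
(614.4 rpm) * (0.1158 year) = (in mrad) 2.35e+11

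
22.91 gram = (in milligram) 2.291e+04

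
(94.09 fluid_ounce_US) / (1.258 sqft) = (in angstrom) 2.381e+08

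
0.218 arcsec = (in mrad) 0.001057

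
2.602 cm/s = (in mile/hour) 0.05821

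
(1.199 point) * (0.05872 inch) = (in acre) 1.559e-10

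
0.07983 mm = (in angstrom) 7.983e+05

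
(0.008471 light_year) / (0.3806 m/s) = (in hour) 5.849e+10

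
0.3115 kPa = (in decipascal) 3115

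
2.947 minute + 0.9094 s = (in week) 0.0002939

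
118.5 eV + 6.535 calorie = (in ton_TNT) 6.535e-09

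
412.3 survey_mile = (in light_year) 7.014e-11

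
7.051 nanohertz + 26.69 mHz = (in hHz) 0.0002669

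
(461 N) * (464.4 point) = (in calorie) 18.05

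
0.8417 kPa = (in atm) 0.008307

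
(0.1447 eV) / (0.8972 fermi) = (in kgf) 2.635e-06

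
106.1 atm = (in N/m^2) 1.075e+07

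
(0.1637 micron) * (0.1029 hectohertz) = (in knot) 3.274e-06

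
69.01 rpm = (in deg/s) 414.1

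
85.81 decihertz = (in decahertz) 0.8581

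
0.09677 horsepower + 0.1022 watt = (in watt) 72.26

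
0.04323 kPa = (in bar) 0.0004323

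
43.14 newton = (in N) 43.14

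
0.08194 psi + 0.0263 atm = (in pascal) 3230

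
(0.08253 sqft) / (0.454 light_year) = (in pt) 5.06e-15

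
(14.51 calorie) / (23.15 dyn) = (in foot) 8.604e+05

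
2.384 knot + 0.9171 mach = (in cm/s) 3.135e+04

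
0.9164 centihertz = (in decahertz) 0.0009164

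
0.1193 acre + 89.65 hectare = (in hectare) 89.7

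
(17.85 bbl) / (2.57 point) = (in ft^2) 3.369e+04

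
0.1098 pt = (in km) 3.873e-08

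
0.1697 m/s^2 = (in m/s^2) 0.1697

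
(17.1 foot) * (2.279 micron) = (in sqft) 0.0001279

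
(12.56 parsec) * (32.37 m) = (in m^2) 1.255e+19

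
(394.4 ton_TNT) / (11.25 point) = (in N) 4.158e+14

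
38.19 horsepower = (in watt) 2.848e+04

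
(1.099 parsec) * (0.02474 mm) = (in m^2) 8.39e+11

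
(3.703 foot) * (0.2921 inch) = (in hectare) 8.374e-07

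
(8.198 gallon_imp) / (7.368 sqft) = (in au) 3.639e-13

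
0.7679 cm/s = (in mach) 2.255e-05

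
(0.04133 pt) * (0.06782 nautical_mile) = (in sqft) 0.01971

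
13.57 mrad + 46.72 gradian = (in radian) 0.7474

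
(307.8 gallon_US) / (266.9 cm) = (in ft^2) 4.699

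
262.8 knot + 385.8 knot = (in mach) 0.9799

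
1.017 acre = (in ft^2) 4.43e+04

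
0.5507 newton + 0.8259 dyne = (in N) 0.5507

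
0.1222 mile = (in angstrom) 1.967e+12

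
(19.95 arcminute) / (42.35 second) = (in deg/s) 0.007851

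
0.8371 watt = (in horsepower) 0.001123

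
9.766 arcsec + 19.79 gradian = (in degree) 17.81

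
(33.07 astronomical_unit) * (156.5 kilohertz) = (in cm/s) 7.742e+19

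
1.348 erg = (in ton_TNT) 3.222e-17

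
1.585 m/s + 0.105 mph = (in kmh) 5.875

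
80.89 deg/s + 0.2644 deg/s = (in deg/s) 81.15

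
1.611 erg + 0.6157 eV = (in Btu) 1.527e-10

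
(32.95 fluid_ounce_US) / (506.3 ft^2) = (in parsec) 6.714e-22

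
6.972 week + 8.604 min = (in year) 0.1337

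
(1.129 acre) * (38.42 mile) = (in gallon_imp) 6.214e+10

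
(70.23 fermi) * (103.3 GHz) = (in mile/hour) 0.01623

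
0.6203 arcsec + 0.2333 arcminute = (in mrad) 0.07087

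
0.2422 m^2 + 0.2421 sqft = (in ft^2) 2.849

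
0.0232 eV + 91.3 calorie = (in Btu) 0.3621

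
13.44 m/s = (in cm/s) 1344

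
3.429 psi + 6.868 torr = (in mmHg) 184.2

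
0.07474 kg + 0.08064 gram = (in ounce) 2.639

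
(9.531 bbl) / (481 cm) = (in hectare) 3.15e-05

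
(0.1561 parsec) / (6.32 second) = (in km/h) 2.744e+15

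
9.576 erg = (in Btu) 9.076e-10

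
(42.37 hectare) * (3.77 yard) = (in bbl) 9.187e+06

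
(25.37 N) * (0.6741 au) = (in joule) 2.558e+12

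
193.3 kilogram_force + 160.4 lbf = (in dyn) 2.609e+08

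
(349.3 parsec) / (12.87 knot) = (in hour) 4.522e+14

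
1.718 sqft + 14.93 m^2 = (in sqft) 162.4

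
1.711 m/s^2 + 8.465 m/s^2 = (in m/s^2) 10.18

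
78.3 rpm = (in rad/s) 8.2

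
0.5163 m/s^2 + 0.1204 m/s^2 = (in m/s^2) 0.6367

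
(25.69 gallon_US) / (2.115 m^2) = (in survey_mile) 2.857e-05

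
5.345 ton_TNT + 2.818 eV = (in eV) 1.396e+29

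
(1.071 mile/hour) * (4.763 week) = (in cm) 1.379e+08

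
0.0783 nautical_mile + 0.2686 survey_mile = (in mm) 5.773e+05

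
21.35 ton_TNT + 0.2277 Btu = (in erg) 8.933e+17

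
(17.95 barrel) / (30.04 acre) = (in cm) 0.002348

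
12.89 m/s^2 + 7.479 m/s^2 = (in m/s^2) 20.37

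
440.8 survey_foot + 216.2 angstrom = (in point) 3.809e+05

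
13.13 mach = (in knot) 8690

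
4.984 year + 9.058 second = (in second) 1.572e+08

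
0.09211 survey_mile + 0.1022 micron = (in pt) 4.202e+05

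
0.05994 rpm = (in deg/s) 0.3596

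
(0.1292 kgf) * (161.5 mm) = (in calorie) 0.04891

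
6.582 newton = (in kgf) 0.6712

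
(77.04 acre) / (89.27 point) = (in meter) 9.9e+06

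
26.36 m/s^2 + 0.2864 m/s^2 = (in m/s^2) 26.65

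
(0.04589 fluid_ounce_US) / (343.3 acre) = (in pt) 2.769e-09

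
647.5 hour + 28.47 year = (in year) 28.54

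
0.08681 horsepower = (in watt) 64.73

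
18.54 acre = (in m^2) 7.503e+04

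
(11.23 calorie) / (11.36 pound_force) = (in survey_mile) 0.0005778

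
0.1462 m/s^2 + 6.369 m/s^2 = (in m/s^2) 6.515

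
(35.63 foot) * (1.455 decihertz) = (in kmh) 5.688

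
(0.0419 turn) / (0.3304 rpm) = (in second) 7.609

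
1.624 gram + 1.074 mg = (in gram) 1.625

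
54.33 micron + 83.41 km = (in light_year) 8.816e-12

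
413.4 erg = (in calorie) 9.88e-06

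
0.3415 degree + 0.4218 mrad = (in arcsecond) 1316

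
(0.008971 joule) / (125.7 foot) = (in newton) 0.0002341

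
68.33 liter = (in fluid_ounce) 2311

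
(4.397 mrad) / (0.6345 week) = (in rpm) 1.094e-07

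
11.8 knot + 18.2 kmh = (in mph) 24.89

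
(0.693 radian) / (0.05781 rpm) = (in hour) 0.0318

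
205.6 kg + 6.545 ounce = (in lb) 453.7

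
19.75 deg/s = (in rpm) 3.292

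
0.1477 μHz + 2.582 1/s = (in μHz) 2.582e+06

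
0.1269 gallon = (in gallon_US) 0.1269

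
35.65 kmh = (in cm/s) 990.3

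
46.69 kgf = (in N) 457.9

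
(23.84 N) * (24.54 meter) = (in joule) 585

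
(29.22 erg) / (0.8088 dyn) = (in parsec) 1.171e-17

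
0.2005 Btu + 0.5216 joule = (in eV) 1.324e+21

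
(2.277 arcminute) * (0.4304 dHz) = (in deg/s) 0.001633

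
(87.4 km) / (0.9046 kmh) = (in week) 0.5751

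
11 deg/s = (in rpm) 1.833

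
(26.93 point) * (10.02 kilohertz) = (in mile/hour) 212.9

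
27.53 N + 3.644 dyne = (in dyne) 2.753e+06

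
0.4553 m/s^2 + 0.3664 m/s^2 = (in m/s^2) 0.8217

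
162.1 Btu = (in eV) 1.067e+24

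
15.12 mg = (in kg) 1.512e-05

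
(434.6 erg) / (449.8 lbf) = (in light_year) 2.296e-24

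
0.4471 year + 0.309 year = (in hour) 6623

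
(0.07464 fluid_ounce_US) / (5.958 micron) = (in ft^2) 3.988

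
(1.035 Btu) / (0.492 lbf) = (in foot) 1637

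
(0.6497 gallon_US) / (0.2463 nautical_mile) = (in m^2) 5.392e-06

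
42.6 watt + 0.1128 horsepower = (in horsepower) 0.1699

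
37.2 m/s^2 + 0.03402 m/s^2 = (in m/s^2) 37.23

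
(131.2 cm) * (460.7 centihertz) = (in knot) 11.75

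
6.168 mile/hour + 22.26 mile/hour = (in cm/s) 1271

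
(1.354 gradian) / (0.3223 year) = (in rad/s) 2.093e-09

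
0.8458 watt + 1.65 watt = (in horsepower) 0.003347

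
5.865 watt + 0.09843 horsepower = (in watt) 79.26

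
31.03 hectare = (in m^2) 3.103e+05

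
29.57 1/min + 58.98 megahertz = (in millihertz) 5.898e+10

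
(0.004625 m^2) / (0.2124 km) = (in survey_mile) 1.353e-08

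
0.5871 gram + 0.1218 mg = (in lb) 0.001295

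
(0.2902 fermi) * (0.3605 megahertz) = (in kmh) 3.766e-10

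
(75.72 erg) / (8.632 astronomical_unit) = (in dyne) 5.864e-13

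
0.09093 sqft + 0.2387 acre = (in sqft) 1.04e+04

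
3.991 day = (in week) 0.5701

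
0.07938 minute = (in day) 5.513e-05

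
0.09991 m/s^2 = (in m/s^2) 0.09991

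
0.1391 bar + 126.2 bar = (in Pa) 1.263e+07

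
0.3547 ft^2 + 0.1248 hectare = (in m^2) 1248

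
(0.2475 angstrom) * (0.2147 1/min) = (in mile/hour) 1.981e-13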